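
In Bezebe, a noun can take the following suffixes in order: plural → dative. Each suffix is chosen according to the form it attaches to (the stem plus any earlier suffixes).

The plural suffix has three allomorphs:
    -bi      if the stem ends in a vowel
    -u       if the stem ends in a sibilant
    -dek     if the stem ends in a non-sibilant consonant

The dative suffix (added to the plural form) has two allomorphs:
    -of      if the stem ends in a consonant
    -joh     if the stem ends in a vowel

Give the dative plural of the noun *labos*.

labosujoh

Since the final sound of *labos* is /s/ (a sibilant), it takes -u, giving *labosu*.
The plural form *labosu* — final sound /u/ (a vowel) → -joh → *labosujoh*.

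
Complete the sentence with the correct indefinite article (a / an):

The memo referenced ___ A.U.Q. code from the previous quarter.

an

The indefinite article is chosen by the initial *sound* of the following word, not its spelling.
The initialism *A.U.Q.* is read letter by letter; the first letter, A, is pronounced /eɪ/, which begins with a vowel sound.
So the article is *an*: The memo referenced an A.U.Q. code from the previous quarter.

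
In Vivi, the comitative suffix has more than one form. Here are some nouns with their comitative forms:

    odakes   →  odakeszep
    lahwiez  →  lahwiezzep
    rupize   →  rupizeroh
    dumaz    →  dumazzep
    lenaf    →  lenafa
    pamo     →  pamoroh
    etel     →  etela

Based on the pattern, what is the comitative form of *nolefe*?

noleferoh

The pattern is sibilance of the final sound: -zep when the stem ends in a sibilant (*odakes*, *lahwiez*, *dumaz*); -a when the stem ends in a non-sibilant consonant (*lenaf*, *etel*); -roh when the stem ends in a vowel (*rupize*, *pamo*).
*nolefe* — final sound /e/ (a vowel) → -roh → *noleferoh*.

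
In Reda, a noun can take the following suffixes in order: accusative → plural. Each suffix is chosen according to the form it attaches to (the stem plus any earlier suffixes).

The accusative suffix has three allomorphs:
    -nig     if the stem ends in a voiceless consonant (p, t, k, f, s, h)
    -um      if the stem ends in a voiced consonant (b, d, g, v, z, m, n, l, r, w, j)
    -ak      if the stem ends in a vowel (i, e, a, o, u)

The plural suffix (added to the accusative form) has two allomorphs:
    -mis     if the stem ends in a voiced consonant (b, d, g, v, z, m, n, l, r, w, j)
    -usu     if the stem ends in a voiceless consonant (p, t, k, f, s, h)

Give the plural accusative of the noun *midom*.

midomummis

*midom*: final sound = /m/, a voiced consonant → -um → *midomum*.
The accusative form *midomum* — final consonant /m/ (voiced) → -mis → *midomummis*.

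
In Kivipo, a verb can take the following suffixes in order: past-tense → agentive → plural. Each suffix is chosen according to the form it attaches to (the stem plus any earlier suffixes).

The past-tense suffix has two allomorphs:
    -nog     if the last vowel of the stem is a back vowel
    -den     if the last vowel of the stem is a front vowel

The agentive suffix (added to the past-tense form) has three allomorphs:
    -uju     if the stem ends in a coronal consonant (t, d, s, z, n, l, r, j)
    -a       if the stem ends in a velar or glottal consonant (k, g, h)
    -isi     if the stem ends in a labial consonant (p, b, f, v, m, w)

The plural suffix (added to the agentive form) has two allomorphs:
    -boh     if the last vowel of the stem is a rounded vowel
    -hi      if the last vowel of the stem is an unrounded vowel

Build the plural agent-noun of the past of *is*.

Since the last vowel of *is* is /i/ (a front vowel), it takes -den, giving *isden*.
The past-tense form *isden*: final consonant = /n/, coronal → -uju → *isdenuju*.
The agentive form *isdenuju* — last vowel /u/ (a rounded vowel) → -boh → *isdenujuboh*.

isdenujuboh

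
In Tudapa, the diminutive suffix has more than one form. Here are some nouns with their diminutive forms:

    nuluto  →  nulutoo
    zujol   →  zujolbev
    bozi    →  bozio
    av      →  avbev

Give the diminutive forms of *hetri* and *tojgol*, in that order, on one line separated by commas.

The pattern is consonant vs. vowel: -bev when the stem ends in a consonant (*zujol*, *av*); -o when the stem ends in a vowel (*nuluto*, *bozi*).
Since the final sound of *hetri* is /i/ (a vowel), it takes -o, giving *hetrio*.
*tojgol* — final sound /l/ (a consonant) → -bev → *tojgolbev*.

hetrio, tojgolbev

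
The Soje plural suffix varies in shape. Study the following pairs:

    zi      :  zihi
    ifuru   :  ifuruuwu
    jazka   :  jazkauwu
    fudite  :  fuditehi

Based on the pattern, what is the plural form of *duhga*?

The pattern is front/back vowel harmony: -hi when the last vowel of the stem is a front vowel (*zi*, *fudite*); -uwu when the last vowel of the stem is a back vowel (*ifuru*, *jazka*).
*duhga*: last vowel = /a/, a back vowel → -uwu → *duhgauwu*.

duhgauwu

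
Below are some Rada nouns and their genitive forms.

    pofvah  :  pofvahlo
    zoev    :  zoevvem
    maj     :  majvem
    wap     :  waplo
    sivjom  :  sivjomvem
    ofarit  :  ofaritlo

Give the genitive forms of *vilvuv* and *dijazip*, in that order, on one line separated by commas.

The pattern is voicing of the final consonant: -lo when the stem ends in a voiceless consonant (*pofvah*, *wap*, *ofarit*); -vem when the stem ends in a voiced consonant (*zoev*, *maj*, *sivjom*).
*vilvuv* — final consonant /v/ (voiced) → -vem → *vilvuvvem*.
The final consonant of *dijazip* is /p/, which is voiceless, so the suffix is -lo, giving *dijaziplo*.

vilvuvvem, dijaziplo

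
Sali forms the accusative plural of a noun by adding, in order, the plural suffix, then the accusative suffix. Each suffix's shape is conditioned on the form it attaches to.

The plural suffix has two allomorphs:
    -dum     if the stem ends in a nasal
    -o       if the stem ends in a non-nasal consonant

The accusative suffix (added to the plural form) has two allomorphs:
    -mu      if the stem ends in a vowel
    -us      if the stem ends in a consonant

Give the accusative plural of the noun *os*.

osomu

*os*: final consonant = /s/, non-nasal → -o → *oso*.
Since the final sound of the plural form *oso* is /o/ (a vowel), it takes -mu, giving *osomu*.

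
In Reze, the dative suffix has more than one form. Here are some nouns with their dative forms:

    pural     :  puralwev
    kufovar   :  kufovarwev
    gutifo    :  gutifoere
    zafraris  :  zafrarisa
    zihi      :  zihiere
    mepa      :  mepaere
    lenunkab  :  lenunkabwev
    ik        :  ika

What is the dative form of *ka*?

The alternation tracks the final sound of the stem — -a when the stem ends in a voiceless consonant (*zafraris*, *ik*); -wev when the stem ends in a voiced consonant (*pural*, *kufovar*, *lenunkab*); -ere when the stem ends in a vowel (*gutifo*, *zihi*, *mepa*).
The final sound of *ka* is /a/, which is a vowel, so the suffix is -ere, giving *kaere*.

kaere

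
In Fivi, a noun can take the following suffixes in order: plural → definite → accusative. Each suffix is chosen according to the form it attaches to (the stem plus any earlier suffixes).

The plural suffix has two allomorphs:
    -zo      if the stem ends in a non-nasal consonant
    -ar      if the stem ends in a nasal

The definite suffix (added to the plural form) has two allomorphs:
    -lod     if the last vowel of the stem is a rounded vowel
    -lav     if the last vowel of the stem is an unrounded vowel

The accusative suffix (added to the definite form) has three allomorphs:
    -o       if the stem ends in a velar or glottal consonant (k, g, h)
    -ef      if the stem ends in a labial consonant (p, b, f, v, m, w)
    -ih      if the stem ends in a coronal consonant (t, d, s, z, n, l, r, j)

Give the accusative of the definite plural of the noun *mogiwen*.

*mogiwen* — final consonant /n/ (a nasal) → -ar → *mogiwenar*.
The last vowel of the plural form *mogiwenar* is /a/, which is an unrounded vowel, so the definite suffix is -lav, giving *mogiwenarlav*.
The definite form *mogiwenarlav*: final consonant = /v/, labial → -ef → *mogiwenarlavef*.

mogiwenarlavef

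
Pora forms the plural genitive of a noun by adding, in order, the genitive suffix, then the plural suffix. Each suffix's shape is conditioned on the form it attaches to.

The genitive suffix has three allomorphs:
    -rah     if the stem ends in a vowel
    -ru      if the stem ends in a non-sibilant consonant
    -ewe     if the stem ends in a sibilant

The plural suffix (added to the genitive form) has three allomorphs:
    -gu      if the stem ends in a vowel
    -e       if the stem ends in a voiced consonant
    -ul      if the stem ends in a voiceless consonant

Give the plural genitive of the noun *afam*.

Since the final sound of *afam* is /m/ (a non-sibilant consonant), it takes -ru, giving *afamru*.
Since the final sound of the genitive form *afamru* is /u/ (a vowel), it takes -gu, giving *afamrugu*.

afamrugu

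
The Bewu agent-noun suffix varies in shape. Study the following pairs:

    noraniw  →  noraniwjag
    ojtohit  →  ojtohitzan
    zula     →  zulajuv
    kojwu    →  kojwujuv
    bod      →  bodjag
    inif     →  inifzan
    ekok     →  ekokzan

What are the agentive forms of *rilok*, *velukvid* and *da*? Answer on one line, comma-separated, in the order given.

rilokzan, velukvidjag, dajuv

The suffix is conditioned by the final sound: -zan when the stem ends in a voiceless consonant (*ojtohit*, *inif*, *ekok*); -jag when the stem ends in a voiced consonant (*noraniw*, *bod*); -juv when the stem ends in a vowel (*zula*, *kojwu*).
*rilok*: final sound = /k/, a voiceless consonant → -zan → *rilokzan*.
Since the final sound of *velukvid* is /d/ (a voiced consonant), it takes -jag, giving *velukvidjag*.
*da*: final sound = /a/, a vowel → -juv → *dajuv*.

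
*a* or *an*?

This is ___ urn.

an

The indefinite article is chosen by the initial *sound* of the following word, not its spelling.
*urn* begins with the sound /ɜr/ (u pronounced /ɜr/) — a vowel sound.
So the article is *an*: This is an urn.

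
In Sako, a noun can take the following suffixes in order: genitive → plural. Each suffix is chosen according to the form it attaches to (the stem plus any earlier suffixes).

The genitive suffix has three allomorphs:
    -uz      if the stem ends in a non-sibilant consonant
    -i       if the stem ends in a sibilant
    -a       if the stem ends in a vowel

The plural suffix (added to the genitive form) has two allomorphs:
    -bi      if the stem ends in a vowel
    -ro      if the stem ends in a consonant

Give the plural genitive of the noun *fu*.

fuabi

*fu*: final sound = /u/, a vowel → -a → *fua*.
The genitive form *fua*: final sound = /a/, a vowel → -bi → *fuabi*.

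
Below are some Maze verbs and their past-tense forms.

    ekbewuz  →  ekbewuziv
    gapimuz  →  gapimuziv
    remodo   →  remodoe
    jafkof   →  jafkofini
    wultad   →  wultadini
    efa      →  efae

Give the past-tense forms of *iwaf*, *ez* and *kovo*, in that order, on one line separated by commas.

The pattern is sibilance of the final sound: -iv when the stem ends in a sibilant (*ekbewuz*, *gapimuz*); -ini when the stem ends in a non-sibilant consonant (*jafkof*, *wultad*); -e when the stem ends in a vowel (*remodo*, *efa*).
The final sound of *iwaf* is /f/, which is a non-sibilant consonant, so the suffix is -ini, giving *iwafini*.
The final sound of *ez* is /z/, which is a sibilant, so the suffix is -iv, giving *eziv*.
*kovo* — final sound /o/ (a vowel) → -e → *kovoe*.

iwafini, eziv, kovoe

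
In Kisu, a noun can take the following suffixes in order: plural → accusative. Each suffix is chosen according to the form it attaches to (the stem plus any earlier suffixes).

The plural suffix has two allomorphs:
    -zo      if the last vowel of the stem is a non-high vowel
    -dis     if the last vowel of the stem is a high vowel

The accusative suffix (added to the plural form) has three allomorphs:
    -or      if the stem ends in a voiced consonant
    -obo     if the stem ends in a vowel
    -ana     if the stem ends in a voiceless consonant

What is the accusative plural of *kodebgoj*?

kodebgojzoobo

The last vowel of *kodebgoj* is /o/, which is a non-high vowel, so the plural suffix is -zo, giving *kodebgojzo*.
The plural form *kodebgojzo* — final sound /o/ (a vowel) → -obo → *kodebgojzoobo*.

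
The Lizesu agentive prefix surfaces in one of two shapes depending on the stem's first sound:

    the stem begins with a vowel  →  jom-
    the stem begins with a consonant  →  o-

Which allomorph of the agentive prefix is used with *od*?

jom-

*od* — first sound /o/ (a vowel) → jom-.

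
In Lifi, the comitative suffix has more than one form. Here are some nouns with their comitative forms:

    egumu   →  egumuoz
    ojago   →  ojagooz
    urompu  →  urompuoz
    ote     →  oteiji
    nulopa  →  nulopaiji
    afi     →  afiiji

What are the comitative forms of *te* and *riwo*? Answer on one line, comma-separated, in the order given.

The pattern is rounding harmony: -oz when the last vowel of the stem is a rounded vowel (*egumu*, *ojago*, *urompu*); -iji when the last vowel of the stem is an unrounded vowel (*ote*, *nulopa*, *afi*).
*te*: last vowel = /e/, an unrounded vowel → -iji → *teiji*.
The last vowel of *riwo* is /o/, which is a rounded vowel, so the suffix is -oz, giving *riwooz*.

teiji, riwooz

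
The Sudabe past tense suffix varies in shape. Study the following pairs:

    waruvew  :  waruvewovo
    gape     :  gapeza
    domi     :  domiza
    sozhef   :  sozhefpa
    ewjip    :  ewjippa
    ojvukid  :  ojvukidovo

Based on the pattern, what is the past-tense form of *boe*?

boeza

The alternation tracks the final sound of the stem — -pa when the stem ends in a voiceless consonant (*sozhef*, *ewjip*); -ovo when the stem ends in a voiced consonant (*waruvew*, *ojvukid*); -za when the stem ends in a vowel (*gape*, *domi*).
*boe* — final sound /e/ (a vowel) → -za → *boeza*.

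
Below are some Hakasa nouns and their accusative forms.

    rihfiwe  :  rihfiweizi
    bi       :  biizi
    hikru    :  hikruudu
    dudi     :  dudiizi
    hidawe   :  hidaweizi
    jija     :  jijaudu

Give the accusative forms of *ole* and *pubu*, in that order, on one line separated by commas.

The alternation tracks the last vowel of the stem — -izi when the last vowel of the stem is a front vowel (*rihfiwe*, *bi*, *dudi*, *hidawe*); -udu when the last vowel of the stem is a back vowel (*hikru*, *jija*).
*ole* — last vowel /e/ (a front vowel) → -izi → *oleizi*.
The last vowel of *pubu* is /u/, which is a back vowel, so the suffix is -udu, giving *pubuudu*.

oleizi, pubuudu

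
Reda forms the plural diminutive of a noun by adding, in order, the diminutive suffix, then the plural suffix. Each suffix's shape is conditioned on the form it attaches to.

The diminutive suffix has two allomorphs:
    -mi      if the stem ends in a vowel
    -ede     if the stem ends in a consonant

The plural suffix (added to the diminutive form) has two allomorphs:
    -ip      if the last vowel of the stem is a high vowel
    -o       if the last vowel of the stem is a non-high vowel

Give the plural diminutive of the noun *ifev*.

ifevedeo

Since the final sound of *ifev* is /v/ (a consonant), it takes -ede, giving *ifevede*.
Since the last vowel of the diminutive form *ifevede* is /e/ (a non-high vowel), it takes -o, giving *ifevedeo*.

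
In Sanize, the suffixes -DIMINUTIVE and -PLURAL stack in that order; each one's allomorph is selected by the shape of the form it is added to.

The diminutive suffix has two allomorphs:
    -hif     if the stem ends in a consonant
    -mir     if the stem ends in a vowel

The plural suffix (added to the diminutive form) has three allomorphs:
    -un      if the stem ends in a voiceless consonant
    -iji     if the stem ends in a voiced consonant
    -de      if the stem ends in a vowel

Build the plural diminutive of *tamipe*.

Since the final sound of *tamipe* is /e/ (a vowel), it takes -mir, giving *tamipemir*.
The diminutive form *tamipemir* — final sound /r/ (a voiced consonant) → -iji → *tamipemiriji*.

tamipemiriji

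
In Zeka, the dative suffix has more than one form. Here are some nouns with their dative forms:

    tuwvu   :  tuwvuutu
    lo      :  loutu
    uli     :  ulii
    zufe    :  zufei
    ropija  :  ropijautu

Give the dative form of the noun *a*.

The pattern is front/back vowel harmony: -i when the last vowel of the stem is a front vowel (*uli*, *zufe*); -utu when the last vowel of the stem is a back vowel (*tuwvu*, *lo*, *ropija*).
The last vowel of *a* is /a/, which is a back vowel, so the suffix is -utu, giving *autu*.

autu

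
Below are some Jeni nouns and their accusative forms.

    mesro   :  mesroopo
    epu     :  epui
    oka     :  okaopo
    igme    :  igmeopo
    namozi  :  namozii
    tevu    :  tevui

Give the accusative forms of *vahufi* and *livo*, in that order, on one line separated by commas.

The alternation tracks the last vowel of the stem — -i when the last vowel of the stem is a high vowel (*epu*, *namozi*, *tevu*); -opo when the last vowel of the stem is a non-high vowel (*mesro*, *oka*, *igme*).
The last vowel of *vahufi* is /i/, which is a high vowel, so the suffix is -i, giving *vahufii*.
Since the last vowel of *livo* is /o/ (a non-high vowel), it takes -opo, giving *livoopo*.

vahufii, livoopo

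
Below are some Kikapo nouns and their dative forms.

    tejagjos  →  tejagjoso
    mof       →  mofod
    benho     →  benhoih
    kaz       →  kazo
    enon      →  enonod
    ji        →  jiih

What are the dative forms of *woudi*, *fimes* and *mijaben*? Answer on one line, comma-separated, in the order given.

The alternation tracks the final sound of the stem — -o when the stem ends in a sibilant (*tejagjos*, *kaz*); -od when the stem ends in a non-sibilant consonant (*mof*, *enon*); -ih when the stem ends in a vowel (*benho*, *ji*).
The final sound of *woudi* is /i/, which is a vowel, so the suffix is -ih, giving *woudiih*.
Since the final sound of *fimes* is /s/ (a sibilant), it takes -o, giving *fimeso*.
*mijaben*: final sound = /n/, a non-sibilant consonant → -od → *mijabenod*.

woudiih, fimeso, mijabenod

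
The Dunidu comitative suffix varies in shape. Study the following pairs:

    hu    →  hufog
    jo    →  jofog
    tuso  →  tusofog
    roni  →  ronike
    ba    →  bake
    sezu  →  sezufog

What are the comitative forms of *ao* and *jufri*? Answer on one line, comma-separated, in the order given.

Looking at the last vowel of each stem: -fog when the last vowel of the stem is a rounded vowel (*hu*, *jo*, *tuso*, *sezu*); -ke when the last vowel of the stem is an unrounded vowel (*roni*, *ba*).
The last vowel of *ao* is /o/, which is a rounded vowel, so the suffix is -fog, giving *aofog*.
The last vowel of *jufri* is /i/, which is an unrounded vowel, so the suffix is -ke, giving *jufrike*.

aofog, jufrike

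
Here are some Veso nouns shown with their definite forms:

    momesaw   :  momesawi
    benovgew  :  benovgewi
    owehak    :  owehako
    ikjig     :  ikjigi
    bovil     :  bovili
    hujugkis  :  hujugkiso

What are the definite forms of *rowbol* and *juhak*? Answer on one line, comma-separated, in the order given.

rowboli, juhako

The pattern is voicing of the final consonant: -o when the stem ends in a voiceless consonant (*owehak*, *hujugkis*); -i when the stem ends in a voiced consonant (*momesaw*, *benovgew*, *ikjig*, *bovil*).
*rowbol* — final consonant /l/ (voiced) → -i → *rowboli*.
Since the final consonant of *juhak* is /k/ (voiceless), it takes -o, giving *juhako*.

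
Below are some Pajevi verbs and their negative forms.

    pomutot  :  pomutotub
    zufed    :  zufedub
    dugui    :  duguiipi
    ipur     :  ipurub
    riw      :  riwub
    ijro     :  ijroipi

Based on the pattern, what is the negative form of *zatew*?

zatewub

The pattern is consonant vs. vowel: -ub when the stem ends in a consonant (*pomutot*, *zufed*, *ipur*, *riw*); -ipi when the stem ends in a vowel (*dugui*, *ijro*).
*zatew*: final sound = /w/, a consonant → -ub → *zatewub*.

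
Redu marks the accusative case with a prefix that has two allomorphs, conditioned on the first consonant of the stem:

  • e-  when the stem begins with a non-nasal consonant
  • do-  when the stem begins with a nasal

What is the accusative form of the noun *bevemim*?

Since the first consonant of *bevemim* is /b/ (non-nasal), it takes e-, giving *ebevemim*.

ebevemim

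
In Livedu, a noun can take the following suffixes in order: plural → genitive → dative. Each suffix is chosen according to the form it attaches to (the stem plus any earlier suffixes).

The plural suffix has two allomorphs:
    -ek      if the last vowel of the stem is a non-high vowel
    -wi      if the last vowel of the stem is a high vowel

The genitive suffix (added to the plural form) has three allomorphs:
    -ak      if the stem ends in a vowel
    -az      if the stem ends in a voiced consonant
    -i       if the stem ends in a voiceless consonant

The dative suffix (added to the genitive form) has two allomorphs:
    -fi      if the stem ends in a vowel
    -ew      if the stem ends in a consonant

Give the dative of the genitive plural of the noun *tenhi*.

The last vowel of *tenhi* is /i/, which is a high vowel, so the plural suffix is -wi, giving *tenhiwi*.
The final sound of the plural form *tenhiwi* is /i/, which is a vowel, so the genitive suffix is -ak, giving *tenhiwiak*.
Since the final sound of the genitive form *tenhiwiak* is /k/ (a consonant), it takes -ew, giving *tenhiwiakew*.

tenhiwiakew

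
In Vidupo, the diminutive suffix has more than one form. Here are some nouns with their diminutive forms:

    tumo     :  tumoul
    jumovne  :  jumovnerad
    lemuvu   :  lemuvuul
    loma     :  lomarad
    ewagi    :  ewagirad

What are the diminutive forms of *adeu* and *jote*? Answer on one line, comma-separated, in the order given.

adeuul, joterad

The pattern is rounding harmony: -ul when the last vowel of the stem is a rounded vowel (*tumo*, *lemuvu*); -rad when the last vowel of the stem is an unrounded vowel (*jumovne*, *loma*, *ewagi*).
*adeu* — last vowel /u/ (a rounded vowel) → -ul → *adeuul*.
*jote*: last vowel = /e/, an unrounded vowel → -rad → *joterad*.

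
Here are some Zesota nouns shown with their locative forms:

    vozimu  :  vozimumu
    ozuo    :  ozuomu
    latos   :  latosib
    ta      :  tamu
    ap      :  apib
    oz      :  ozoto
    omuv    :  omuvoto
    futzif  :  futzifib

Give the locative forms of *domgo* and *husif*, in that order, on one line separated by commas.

domgomu, husifib

The pattern is voicing of the final sound: -ib when the stem ends in a voiceless consonant (*latos*, *ap*, *futzif*); -oto when the stem ends in a voiced consonant (*oz*, *omuv*); -mu when the stem ends in a vowel (*vozimu*, *ozuo*, *ta*).
The final sound of *domgo* is /o/, which is a vowel, so the suffix is -mu, giving *domgomu*.
*husif* — final sound /f/ (a voiceless consonant) → -ib → *husifib*.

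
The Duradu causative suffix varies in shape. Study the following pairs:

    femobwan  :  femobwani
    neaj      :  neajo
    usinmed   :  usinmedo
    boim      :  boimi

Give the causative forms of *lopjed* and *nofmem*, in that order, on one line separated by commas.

The pattern is nasality of the final consonant: -i when the stem ends in a nasal (*femobwan*, *boim*); -o when the stem ends in a non-nasal consonant (*neaj*, *usinmed*).
The final consonant of *lopjed* is /d/, which is non-nasal, so the suffix is -o, giving *lopjedo*.
The final consonant of *nofmem* is /m/, which is a nasal, so the suffix is -i, giving *nofmemi*.

lopjedo, nofmemi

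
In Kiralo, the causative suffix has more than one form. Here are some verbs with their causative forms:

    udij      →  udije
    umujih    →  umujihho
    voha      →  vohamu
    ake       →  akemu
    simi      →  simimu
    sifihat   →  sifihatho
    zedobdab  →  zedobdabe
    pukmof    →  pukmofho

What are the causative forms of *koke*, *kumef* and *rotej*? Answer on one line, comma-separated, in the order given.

kokemu, kumefho, roteje

The pattern is voicing of the final sound: -ho when the stem ends in a voiceless consonant (*umujih*, *sifihat*, *pukmof*); -e when the stem ends in a voiced consonant (*udij*, *zedobdab*); -mu when the stem ends in a vowel (*voha*, *ake*, *simi*).
The final sound of *koke* is /e/, which is a vowel, so the suffix is -mu, giving *kokemu*.
Since the final sound of *kumef* is /f/ (a voiceless consonant), it takes -ho, giving *kumefho*.
*rotej*: final sound = /j/, a voiced consonant → -e → *roteje*.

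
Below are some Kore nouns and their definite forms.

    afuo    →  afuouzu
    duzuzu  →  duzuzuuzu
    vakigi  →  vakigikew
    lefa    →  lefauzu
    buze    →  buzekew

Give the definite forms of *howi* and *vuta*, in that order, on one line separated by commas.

Looking at the last vowel of each stem: -kew when the last vowel of the stem is a front vowel (*vakigi*, *buze*); -uzu when the last vowel of the stem is a back vowel (*afuo*, *duzuzu*, *lefa*).
The last vowel of *howi* is /i/, which is a front vowel, so the suffix is -kew, giving *howikew*.
Since the last vowel of *vuta* is /a/ (a back vowel), it takes -uzu, giving *vutauzu*.

howikew, vutauzu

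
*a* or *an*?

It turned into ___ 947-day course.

a

The indefinite article is chosen by the initial *sound* of the following word, not its spelling.
The number *947* is spoken "nine hundred …", beginning with /naɪn/ — a consonant sound.
So the article is *a*: It turned into a 947-day course.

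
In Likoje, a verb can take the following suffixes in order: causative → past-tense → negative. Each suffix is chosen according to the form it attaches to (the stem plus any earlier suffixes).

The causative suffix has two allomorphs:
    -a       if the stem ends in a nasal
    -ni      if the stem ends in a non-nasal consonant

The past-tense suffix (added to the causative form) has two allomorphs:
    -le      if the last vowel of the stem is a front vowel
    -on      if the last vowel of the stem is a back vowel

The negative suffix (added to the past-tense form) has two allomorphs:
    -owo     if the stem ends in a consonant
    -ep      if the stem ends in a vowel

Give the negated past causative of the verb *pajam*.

*pajam* — final consonant /m/ (a nasal) → -a → *pajama*.
The last vowel of the causative form *pajama* is /a/, which is a back vowel, so the past-tense suffix is -on, giving *pajamaon*.
The past-tense form *pajamaon* — final sound /n/ (a consonant) → -owo → *pajamaonowo*.

pajamaonowo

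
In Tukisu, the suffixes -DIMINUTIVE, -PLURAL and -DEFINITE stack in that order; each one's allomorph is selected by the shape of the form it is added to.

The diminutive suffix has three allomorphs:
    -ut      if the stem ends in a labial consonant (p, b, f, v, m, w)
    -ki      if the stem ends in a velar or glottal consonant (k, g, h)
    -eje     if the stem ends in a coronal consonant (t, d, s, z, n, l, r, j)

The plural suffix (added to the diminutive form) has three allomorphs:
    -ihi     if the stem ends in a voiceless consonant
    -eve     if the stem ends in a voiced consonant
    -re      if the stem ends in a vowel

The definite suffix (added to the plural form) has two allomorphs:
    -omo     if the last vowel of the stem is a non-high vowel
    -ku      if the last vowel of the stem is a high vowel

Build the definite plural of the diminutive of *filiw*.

The final consonant of *filiw* is /w/, which is labial, so the diminutive suffix is -ut, giving *filiwut*.
The diminutive form *filiwut* — final sound /t/ (a voiceless consonant) → -ihi → *filiwutihi*.
The plural form *filiwutihi* — last vowel /i/ (a high vowel) → -ku → *filiwutihiku*.

filiwutihiku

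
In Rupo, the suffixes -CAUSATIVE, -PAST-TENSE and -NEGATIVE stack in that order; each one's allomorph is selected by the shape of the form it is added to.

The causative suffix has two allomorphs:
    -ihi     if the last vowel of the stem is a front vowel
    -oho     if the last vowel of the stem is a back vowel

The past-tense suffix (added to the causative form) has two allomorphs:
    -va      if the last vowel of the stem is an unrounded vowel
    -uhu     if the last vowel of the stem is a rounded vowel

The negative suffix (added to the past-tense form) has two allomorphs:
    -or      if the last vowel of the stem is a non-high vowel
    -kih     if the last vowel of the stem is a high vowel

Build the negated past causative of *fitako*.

fitakoohouhukih

The last vowel of *fitako* is /o/, which is a back vowel, so the causative suffix is -oho, giving *fitakooho*.
The causative form *fitakooho*: last vowel = /o/, a rounded vowel → -uhu → *fitakoohouhu*.
The past-tense form *fitakoohouhu*: last vowel = /u/, a high vowel → -kih → *fitakoohouhukih*.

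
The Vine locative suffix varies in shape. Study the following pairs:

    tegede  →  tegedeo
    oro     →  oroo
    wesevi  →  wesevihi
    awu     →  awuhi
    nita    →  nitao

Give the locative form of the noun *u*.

Looking at the last vowel of each stem: -hi when the last vowel of the stem is a high vowel (*wesevi*, *awu*); -o when the last vowel of the stem is a non-high vowel (*tegede*, *oro*, *nita*).
Since the last vowel of *u* is /u/ (a high vowel), it takes -hi, giving *uhi*.

uhi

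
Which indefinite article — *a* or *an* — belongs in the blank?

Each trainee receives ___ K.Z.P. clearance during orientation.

a

The indefinite article is chosen by the initial *sound* of the following word, not its spelling.
The initialism *K.Z.P.* is read letter by letter; the first letter, K, is pronounced /keɪ/, which begins with a consonant sound.
So the article is *a*: Each trainee receives a K.Z.P. clearance during orientation.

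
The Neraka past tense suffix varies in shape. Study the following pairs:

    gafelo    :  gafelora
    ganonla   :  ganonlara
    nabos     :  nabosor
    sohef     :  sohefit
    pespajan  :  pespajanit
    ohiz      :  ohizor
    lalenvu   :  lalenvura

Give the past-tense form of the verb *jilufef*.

jilufefit

Looking at the final sound of each stem: -or when the stem ends in a sibilant (*nabos*, *ohiz*); -it when the stem ends in a non-sibilant consonant (*sohef*, *pespajan*); -ra when the stem ends in a vowel (*gafelo*, *ganonla*, *lalenvu*).
*jilufef* — final sound /f/ (a non-sibilant consonant) → -it → *jilufefit*.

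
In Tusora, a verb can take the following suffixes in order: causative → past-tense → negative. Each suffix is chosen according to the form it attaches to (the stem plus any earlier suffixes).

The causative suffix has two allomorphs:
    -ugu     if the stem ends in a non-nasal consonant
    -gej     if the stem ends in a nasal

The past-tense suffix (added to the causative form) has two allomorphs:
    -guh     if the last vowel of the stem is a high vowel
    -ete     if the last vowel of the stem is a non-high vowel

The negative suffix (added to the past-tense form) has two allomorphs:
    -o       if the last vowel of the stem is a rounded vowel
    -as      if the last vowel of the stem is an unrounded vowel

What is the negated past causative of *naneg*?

naneguguguho

Since the final consonant of *naneg* is /g/ (non-nasal), it takes -ugu, giving *nanegugu*.
The causative form *nanegugu* — last vowel /u/ (a high vowel) → -guh → *naneguguguh*.
The past-tense form *naneguguguh* — last vowel /u/ (a rounded vowel) → -o → *naneguguguho*.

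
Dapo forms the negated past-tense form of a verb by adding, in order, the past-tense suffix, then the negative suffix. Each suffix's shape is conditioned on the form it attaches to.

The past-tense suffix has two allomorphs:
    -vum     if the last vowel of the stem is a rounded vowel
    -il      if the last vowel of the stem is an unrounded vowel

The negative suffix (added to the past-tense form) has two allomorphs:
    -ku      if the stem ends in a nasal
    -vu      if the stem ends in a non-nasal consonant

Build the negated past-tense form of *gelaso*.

gelasovumku

Since the last vowel of *gelaso* is /o/ (a rounded vowel), it takes -vum, giving *gelasovum*.
The final consonant of the past-tense form *gelasovum* is /m/, which is a nasal, so the negative suffix is -ku, giving *gelasovumku*.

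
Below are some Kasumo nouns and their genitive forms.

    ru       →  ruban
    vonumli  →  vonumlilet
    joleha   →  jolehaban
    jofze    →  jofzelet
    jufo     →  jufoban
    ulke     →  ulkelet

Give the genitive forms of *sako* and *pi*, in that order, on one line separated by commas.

The pattern is front/back vowel harmony: -let when the last vowel of the stem is a front vowel (*vonumli*, *jofze*, *ulke*); -ban when the last vowel of the stem is a back vowel (*ru*, *joleha*, *jufo*).
*sako* — last vowel /o/ (a back vowel) → -ban → *sakoban*.
*pi* — last vowel /i/ (a front vowel) → -let → *pilet*.

sakoban, pilet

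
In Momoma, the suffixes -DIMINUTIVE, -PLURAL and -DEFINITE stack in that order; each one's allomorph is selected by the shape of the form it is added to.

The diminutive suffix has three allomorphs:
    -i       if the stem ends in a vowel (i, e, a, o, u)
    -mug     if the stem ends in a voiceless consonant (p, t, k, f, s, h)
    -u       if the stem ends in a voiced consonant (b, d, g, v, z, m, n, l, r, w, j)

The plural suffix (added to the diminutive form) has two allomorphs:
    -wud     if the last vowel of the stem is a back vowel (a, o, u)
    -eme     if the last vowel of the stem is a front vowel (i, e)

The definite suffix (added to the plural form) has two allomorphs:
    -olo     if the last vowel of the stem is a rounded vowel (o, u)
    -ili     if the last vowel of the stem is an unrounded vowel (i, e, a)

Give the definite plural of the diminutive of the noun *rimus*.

rimusmugwudolo

Since the final sound of *rimus* is /s/ (a voiceless consonant), it takes -mug, giving *rimusmug*.
The diminutive form *rimusmug* — last vowel /u/ (a back vowel) → -wud → *rimusmugwud*.
Since the last vowel of the plural form *rimusmugwud* is /u/ (a rounded vowel), it takes -olo, giving *rimusmugwudolo*.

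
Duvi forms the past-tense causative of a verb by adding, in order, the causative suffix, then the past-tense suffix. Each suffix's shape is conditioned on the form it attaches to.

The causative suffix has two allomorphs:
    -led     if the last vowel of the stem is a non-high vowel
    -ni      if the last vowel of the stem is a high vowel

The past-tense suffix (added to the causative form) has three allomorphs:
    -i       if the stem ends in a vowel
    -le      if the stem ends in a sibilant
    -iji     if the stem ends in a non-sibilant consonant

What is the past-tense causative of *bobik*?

bobiknii

Since the last vowel of *bobik* is /i/ (a high vowel), it takes -ni, giving *bobikni*.
Since the final sound of the causative form *bobikni* is /i/ (a vowel), it takes -i, giving *bobiknii*.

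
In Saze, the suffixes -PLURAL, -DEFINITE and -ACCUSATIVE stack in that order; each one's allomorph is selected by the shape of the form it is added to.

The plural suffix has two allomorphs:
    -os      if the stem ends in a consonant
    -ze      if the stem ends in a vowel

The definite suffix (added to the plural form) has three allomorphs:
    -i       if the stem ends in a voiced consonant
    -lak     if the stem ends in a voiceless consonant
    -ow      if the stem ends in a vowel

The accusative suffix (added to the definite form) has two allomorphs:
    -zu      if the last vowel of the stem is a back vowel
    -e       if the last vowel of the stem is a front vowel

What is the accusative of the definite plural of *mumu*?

*mumu* — final sound /u/ (a vowel) → -ze → *mumuze*.
The final sound of the plural form *mumuze* is /e/, which is a vowel, so the definite suffix is -ow, giving *mumuzeow*.
Since the last vowel of the definite form *mumuzeow* is /o/ (a back vowel), it takes -zu, giving *mumuzeowzu*.

mumuzeowzu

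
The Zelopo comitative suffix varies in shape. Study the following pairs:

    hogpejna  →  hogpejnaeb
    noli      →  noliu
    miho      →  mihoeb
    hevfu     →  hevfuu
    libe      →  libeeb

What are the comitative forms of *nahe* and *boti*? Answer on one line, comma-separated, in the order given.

naheeb, botiu

Looking at the last vowel of each stem: -u when the last vowel of the stem is a high vowel (*noli*, *hevfu*); -eb when the last vowel of the stem is a non-high vowel (*hogpejna*, *miho*, *libe*).
Since the last vowel of *nahe* is /e/ (a non-high vowel), it takes -eb, giving *naheeb*.
*boti* — last vowel /i/ (a high vowel) → -u → *botiu*.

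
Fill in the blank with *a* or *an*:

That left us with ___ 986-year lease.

a

The indefinite article is chosen by the initial *sound* of the following word, not its spelling.
The number *986* is spoken "nine hundred …", beginning with /naɪn/ — a consonant sound.
So the article is *a*: That left us with a 986-year lease.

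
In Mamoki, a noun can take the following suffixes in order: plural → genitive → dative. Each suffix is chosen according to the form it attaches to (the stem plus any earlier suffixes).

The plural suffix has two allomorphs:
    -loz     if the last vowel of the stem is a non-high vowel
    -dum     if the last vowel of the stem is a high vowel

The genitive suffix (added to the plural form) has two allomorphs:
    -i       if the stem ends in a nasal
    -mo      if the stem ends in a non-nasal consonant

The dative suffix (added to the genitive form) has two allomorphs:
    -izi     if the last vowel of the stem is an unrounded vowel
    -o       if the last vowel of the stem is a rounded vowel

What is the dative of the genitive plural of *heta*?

hetalozmoo

Since the last vowel of *heta* is /a/ (a non-high vowel), it takes -loz, giving *hetaloz*.
Since the final consonant of the plural form *hetaloz* is /z/ (non-nasal), it takes -mo, giving *hetalozmo*.
The genitive form *hetalozmo* — last vowel /o/ (a rounded vowel) → -o → *hetalozmoo*.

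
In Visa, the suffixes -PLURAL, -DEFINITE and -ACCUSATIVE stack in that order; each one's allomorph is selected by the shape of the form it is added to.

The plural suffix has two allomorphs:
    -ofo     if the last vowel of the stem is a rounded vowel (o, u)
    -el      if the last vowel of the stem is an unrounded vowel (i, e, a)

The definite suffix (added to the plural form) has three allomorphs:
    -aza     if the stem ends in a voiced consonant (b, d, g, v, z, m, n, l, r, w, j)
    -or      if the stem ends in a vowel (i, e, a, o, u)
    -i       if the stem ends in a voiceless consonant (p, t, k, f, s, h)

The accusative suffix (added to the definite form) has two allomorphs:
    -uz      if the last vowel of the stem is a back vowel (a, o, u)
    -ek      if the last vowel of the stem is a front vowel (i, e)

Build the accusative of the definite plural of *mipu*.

mipuofooruz

The last vowel of *mipu* is /u/, which is a rounded vowel, so the plural suffix is -ofo, giving *mipuofo*.
The plural form *mipuofo*: final sound = /o/, a vowel → -or → *mipuofoor*.
The last vowel of the definite form *mipuofoor* is /o/, which is a back vowel, so the accusative suffix is -uz, giving *mipuofooruz*.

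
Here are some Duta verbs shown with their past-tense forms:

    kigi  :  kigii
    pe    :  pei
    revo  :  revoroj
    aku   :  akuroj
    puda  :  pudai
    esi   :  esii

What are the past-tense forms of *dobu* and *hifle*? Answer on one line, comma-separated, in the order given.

doburoj, hiflei

The suffix is conditioned by the last vowel: -roj when the last vowel of the stem is a rounded vowel (*revo*, *aku*); -i when the last vowel of the stem is an unrounded vowel (*kigi*, *pe*, *puda*, *esi*).
The last vowel of *dobu* is /u/, which is a rounded vowel, so the suffix is -roj, giving *doburoj*.
The last vowel of *hifle* is /e/, which is an unrounded vowel, so the suffix is -i, giving *hiflei*.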